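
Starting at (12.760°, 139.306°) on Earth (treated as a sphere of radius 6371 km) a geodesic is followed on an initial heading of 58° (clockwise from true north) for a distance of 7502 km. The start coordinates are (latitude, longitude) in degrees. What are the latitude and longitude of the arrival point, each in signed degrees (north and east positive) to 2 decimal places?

34.20°, -149.43°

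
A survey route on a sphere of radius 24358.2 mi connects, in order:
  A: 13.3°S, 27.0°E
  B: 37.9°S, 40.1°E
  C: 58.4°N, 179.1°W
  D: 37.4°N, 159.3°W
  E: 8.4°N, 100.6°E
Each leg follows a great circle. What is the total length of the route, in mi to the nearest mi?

124221 mi

Leg A→B: central angle 0.4751 rad, distance 11572.3 mi.
Leg B→C: central angle 2.5748 rad, distance 62717.1 mi.
Leg C→D: central angle 0.4300 rad, distance 10473.7 mi.
Leg D→E: central angle 1.6199 rad, distance 39458.0 mi.
Total: 11572.3 + 62717.1 + 10473.7 + 39458.0 ≈ 124221 mi.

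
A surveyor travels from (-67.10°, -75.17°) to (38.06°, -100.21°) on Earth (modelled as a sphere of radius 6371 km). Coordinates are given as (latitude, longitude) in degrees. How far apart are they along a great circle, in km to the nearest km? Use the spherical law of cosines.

In radians: φ₁ = -1.1711, φ₂ = 0.6643, Δλ = -25.040° = -0.4370 rad.
cos c = sin φ₁ sin φ₂ + cos φ₁ cos φ₂ cos Δλ = (-0.9212)(0.6165) + (0.3891)(0.7874)(0.9060) = -0.29031,
so c = arccos(-0.29031) = 1.86535 rad.
Distance = R·c = 6371 × 1.8653 ≈ 11884 km.

11884 km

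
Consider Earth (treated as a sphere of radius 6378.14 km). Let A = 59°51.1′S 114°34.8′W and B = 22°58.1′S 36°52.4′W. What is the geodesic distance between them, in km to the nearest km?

Let φ₁ = -1.0446 rad, φ₂ = -0.4009 rad, and Δλ = 1.3562 rad.
cos c = sin φ₁ sin φ₂ + cos φ₁ cos φ₂ cos Δλ = (-0.8647)(-0.3902) + (0.5022)(0.9207)(0.2129) = 0.43589,
so c = arccos(0.43589) = 1.11977 rad.
Distance = R·c = 6378.14 × 1.1198 ≈ 7142 km.

7142 km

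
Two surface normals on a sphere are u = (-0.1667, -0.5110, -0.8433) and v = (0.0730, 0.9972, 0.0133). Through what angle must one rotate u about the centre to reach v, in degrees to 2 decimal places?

u·v = -0.5330; |u| = 1.0000, |v| = 1.0000.
cos θ = (u·v)/(|u||v|) = -0.5330, so θ = 122.21°.

122.21°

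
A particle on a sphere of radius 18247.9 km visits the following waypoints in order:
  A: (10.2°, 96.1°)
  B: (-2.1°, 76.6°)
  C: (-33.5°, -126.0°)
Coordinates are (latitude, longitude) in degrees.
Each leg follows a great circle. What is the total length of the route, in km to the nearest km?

Leg A→B: central angle 0.4011 rad, distance 7319.3 km.
Leg B→C: central angle 2.4175 rad, distance 44114.5 km.
Total: 7319.3 + 44114.5 ≈ 51434 km.

51434 km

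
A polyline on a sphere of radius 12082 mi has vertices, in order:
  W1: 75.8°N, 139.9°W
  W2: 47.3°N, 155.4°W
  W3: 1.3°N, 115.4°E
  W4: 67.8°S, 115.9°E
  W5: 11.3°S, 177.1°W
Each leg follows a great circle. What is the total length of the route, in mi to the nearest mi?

54359 mi

Leg W1→W2: central angle 0.5100 rad, distance 6161.3 mi.
Leg W2→W3: central angle 1.5447 rad, distance 18662.5 mi.
Leg W3→W4: central angle 1.2060 rad, distance 14571.4 mi.
Leg W4→W5: central angle 1.2385 rad, distance 14963.8 mi.
Total: 6161.3 + 18662.5 + 14571.4 + 14963.8 ≈ 54359 mi.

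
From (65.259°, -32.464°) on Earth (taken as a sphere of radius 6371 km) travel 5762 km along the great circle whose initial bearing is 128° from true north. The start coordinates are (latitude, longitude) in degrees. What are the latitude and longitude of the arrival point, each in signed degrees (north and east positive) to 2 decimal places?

Angular distance δ = d/R = 5762/6371 = 0.90441 rad; initial bearing θ = 2.2340 rad.
sin φ₂ = sin φ₁ cos δ + cos φ₁ sin δ cos θ = (0.9082)(0.6181) + (0.4185)(0.7861)(-0.6157) = 0.3589, so φ₂ = 21.03°.
Δλ = atan2(sin θ sin δ cos φ₁, cos δ − sin φ₁ sin φ₂) = atan2(0.2592, 0.2922) = 41.577°.
λ₂ = -32.464° + 41.577° = 9.11°.

21.03°, 9.11°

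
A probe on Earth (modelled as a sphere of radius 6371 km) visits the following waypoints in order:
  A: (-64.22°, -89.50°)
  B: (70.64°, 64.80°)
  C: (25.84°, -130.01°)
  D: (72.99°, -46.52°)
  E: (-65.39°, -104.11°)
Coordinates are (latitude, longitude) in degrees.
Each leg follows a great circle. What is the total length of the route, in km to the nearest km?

Leg A→B: central angle 2.9386 rad, distance 18721.8 km.
Leg B→C: central angle 1.4477 rad, distance 9223.4 km.
Leg C→D: central angle 1.1078 rad, distance 7057.7 km.
Leg D→E: central angle 2.5049 rad, distance 15959.0 km.
Total: 18721.8 + 9223.4 + 7057.7 + 15959.0 ≈ 50962 km.

50962 km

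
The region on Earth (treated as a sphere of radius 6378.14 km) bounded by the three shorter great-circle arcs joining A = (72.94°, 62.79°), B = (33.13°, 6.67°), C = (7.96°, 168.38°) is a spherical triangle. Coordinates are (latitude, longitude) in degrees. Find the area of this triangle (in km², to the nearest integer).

5482939 km²

Side lengths (central angles): a = 2.3628, b = 1.5165, c = 0.8507 rad; semiperimeter s = 2.3650.
By l'Huilier's theorem, tan(E/4) = √[tan(s/2) tan((s−a)/2) tan((s−b)/2) tan((s−c)/2)], giving spherical excess E = 0.1348 rad.
Area = E·R² = 0.1348 × (6378.14)² ≈ 5482939 km².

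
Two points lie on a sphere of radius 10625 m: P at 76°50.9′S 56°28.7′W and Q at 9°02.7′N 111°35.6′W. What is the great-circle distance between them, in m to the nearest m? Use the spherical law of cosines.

16951 m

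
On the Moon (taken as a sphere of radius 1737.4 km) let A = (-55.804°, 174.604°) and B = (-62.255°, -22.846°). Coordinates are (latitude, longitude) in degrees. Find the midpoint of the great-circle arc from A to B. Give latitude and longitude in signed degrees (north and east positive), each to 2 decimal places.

-83.91°, -135.58°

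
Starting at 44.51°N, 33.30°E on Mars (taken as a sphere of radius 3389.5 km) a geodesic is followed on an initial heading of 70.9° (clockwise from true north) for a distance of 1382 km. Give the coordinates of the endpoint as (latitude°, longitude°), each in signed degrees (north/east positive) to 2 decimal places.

47.40°, 66.91°

Angular distance δ = d/R = 1382/3389.5 = 0.40773 rad; initial bearing θ = 1.2374 rad.
sin φ₂ = sin φ₁ cos δ + cos φ₁ sin δ cos θ = (0.7010)(0.9180) + (0.7131)(0.3965)(0.3272) = 0.7361, so φ₂ = 47.40°.
Δλ = atan2(sin θ sin δ cos φ₁, cos δ − sin φ₁ sin φ₂) = atan2(0.2672, 0.4020) = 33.612°.
λ₂ = 33.300° + 33.612° = 66.91°.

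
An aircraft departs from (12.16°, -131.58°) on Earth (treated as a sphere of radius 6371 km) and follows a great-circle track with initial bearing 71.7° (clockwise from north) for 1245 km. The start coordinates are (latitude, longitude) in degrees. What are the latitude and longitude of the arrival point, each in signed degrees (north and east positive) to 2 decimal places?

Angular distance δ = d/R = 1245/6371 = 0.19542 rad; initial bearing θ = 1.2514 rad.
sin φ₂ = sin φ₁ cos δ + cos φ₁ sin δ cos θ = (0.2106)(0.9810) + (0.9776)(0.1942)(0.3140) = 0.2662, so φ₂ = 15.44°.
Δλ = atan2(sin θ sin δ cos φ₁, cos δ − sin φ₁ sin φ₂) = atan2(0.1802, 0.9249) = 11.026°.
λ₂ = -131.580° + 11.026° = -120.55°.

15.44°, -120.55°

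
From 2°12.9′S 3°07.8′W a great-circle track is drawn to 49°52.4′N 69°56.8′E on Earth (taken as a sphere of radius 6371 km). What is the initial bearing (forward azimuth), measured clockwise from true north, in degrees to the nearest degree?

39°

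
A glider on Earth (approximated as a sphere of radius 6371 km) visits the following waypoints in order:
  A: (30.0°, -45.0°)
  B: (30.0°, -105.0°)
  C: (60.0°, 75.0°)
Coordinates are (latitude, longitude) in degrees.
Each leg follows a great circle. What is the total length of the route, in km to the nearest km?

Leg A→B: central angle 0.8957 rad, distance 5706.3 km.
Leg B→C: central angle 1.5708 rad, distance 10007.5 km.
Total: 5706.3 + 10007.5 ≈ 15714 km.

15714 km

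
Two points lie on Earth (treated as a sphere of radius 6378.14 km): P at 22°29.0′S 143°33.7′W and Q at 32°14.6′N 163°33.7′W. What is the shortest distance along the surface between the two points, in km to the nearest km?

6453 km

Let φ₁ = -0.3924 rad, φ₂ = 0.5628 rad, and Δλ = -0.3491 rad.
Haversine: a = sin²(Δφ/2) + cos φ₁ cos φ₂ sin²(Δλ/2) = 0.2113 + (0.9240)(0.8458)(0.0302) = 0.23483.
Central angle c = 2·arcsin(√a) = 1.01179 rad.
Distance = R·c = 6378.14 × 1.0118 ≈ 6453 km.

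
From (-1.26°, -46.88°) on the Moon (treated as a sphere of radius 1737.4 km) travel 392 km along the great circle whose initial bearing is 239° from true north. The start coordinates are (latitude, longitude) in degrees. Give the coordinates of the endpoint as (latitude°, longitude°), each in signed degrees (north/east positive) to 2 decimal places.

Angular distance δ = d/R = 392/1737.4 = 0.22562 rad; initial bearing θ = 4.1713 rad.
sin φ₂ = sin φ₁ cos δ + cos φ₁ sin δ cos θ = (-0.0220)(0.9747) + (0.9998)(0.2237)(-0.5150) = -0.1366, so φ₂ = -7.85°.
Δλ = atan2(sin θ sin δ cos φ₁, cos δ − sin φ₁ sin φ₂) = atan2(-0.1917, 0.9717) = -11.162°.
λ₂ = -46.880° − 11.162° = -58.04°.

-7.85°, -58.04°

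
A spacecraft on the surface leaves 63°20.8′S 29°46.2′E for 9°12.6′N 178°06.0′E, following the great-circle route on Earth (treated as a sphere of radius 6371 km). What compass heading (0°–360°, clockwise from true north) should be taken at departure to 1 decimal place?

With φ₁ = -1.1056, φ₂ = 0.1607, Δλ = 2.5888 rad, the forward-azimuth formula gives
θ = atan2( sin Δλ cos φ₂ , cos φ₁ sin φ₂ − sin φ₁ cos φ₂ cos Δλ ) = atan2(0.5183, -0.6790) = 142.65°.
So the initial bearing is 142.6°.

142.6°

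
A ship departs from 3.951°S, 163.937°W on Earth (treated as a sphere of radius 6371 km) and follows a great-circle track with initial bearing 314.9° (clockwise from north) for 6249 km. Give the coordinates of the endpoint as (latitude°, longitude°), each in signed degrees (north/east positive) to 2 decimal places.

33.15°, 151.39°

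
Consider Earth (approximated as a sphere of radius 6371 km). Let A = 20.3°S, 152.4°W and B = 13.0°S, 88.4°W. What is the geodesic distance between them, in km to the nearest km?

6828 km

In radians: φ₁ = -0.3543, φ₂ = -0.2269, Δλ = 64.000° = 1.1170 rad.
cos c = sin φ₁ sin φ₂ + cos φ₁ cos φ₂ cos Δλ = (-0.3469)(-0.2250) + (0.9379)(0.9744)(0.4384) = 0.47865,
so c = arccos(0.47865) = 1.07168 rad.
Distance = R·c = 6371 × 1.0717 ≈ 6828 km.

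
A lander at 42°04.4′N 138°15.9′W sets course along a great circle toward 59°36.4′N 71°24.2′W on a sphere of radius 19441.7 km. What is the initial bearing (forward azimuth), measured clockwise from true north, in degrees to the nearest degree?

With φ₁ = 0.7343, φ₂ = 1.0403, Δλ = 1.1670 rad, the forward-azimuth formula gives
θ = atan2( sin Δλ cos φ₂ , cos φ₁ sin φ₂ − sin φ₁ cos φ₂ cos Δλ ) = atan2(0.4652, 0.5071) = 42.54°.
So the initial bearing is 43°.

43°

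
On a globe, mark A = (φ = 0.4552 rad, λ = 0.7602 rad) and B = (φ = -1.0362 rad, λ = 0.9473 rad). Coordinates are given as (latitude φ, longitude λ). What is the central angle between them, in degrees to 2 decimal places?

85.91°

In radians: φ₁ = 0.4552, φ₂ = -1.0362, Δλ = 10.720° = 0.1871 rad.
Haversine: a = sin²(Δφ/2) + cos φ₁ cos φ₂ sin²(Δλ/2) = 0.4603 + (0.8982)(0.5095)(0.0087) = 0.46434.
Central angle c = 2·arcsin(√a) = 1.49941 rad.
So the angular separation is 85.91°.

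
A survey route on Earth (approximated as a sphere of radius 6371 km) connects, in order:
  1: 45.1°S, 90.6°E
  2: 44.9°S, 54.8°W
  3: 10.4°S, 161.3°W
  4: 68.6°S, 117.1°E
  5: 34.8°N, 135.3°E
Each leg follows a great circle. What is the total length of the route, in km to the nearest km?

Leg 1→2: central angle 1.4822 rad, distance 9443.4 km.
Leg 2→3: central angle 1.6413 rad, distance 10456.8 km.
Leg 3→4: central angle 1.3485 rad, distance 8591.1 km.
Leg 4→5: central angle 1.8201 rad, distance 11595.9 km.
Total: 9443.4 + 10456.8 + 8591.1 + 11595.9 ≈ 40087 km.

40087 km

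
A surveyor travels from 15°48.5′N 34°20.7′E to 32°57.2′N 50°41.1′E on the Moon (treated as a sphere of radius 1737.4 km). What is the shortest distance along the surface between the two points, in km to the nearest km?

In radians: φ₁ = 0.2759, φ₂ = 0.5751, Δλ = 16.340° = 0.2852 rad.
cos c = sin φ₁ sin φ₂ + cos φ₁ cos φ₂ cos Δλ = (0.2724)(0.5440) + (0.9622)(0.8391)(0.9596) = 0.92295,
so c = arccos(0.92295) = 0.39512 rad.
Distance = R·c = 1737.4 × 0.3951 ≈ 686 km.

686 km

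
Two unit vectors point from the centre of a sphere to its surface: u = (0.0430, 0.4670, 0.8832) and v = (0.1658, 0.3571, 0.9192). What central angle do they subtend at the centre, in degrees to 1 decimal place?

9.7°

u·v = 0.9857; |u| = 1.0000, |v| = 1.0000.
cos θ = (u·v)/(|u||v|) = 0.9858, so θ = 9.7°.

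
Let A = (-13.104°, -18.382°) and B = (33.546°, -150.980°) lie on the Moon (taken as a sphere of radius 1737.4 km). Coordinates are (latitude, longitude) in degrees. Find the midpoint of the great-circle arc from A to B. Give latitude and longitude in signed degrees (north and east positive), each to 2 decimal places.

23.83°, -74.64°

The central angle between A and B is δ = 2.3114 rad.
With f = 0.5, the slerp weights are sin((1−f)δ)/sin δ = 1.2398 and sin(fδ)/sin δ = 1.2398.
Weighted sum of the unit vectors: (1.2398)·(0.9243,-0.3071,-0.2267) + (1.2398)·(-0.7288,-0.4043,0.5526) = (0.2423, -0.8821, 0.4040).
Converting back: φ = atan2(z, √(x²+y²)) = 23.83°, λ = atan2(y, x) = -74.64°.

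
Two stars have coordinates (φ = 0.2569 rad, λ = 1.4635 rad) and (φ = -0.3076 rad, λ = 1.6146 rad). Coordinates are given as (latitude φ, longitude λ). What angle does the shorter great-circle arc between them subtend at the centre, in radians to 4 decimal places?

Let φ₁ = 0.2569 rad, φ₂ = -0.3076 rad, and Δλ = 0.1511 rad.
cos c = sin φ₁ sin φ₂ + cos φ₁ cos φ₂ cos Δλ = (0.2541)(-0.3028) + (0.9672)(0.9531)(0.9886) = 0.83435,
so c = arccos(0.83435) = 0.58384 rad.
So the angular separation is 0.5838 rad.

0.5838 rad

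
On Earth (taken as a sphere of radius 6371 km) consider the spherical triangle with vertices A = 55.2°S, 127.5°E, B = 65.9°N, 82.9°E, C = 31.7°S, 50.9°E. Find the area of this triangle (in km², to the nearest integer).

Side lengths (central angles): a = 1.7569, b = 0.9956, c = 2.1940 rad; semiperimeter s = 2.4732.
By l'Huilier's theorem, tan(E/4) = √[tan(s/2) tan((s−a)/2) tan((s−b)/2) tan((s−c)/2)], giving spherical excess E = 1.4228 rad.
Area = E·R² = 1.4228 × (6371)² ≈ 57752434 km².

57752434 km²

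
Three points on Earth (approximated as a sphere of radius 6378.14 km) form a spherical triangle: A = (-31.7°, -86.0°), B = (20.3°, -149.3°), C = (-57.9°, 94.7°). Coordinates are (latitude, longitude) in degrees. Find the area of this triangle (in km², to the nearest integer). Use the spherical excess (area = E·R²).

73859568 km²

Side lengths (central angles): a = 2.1087, b = 1.5777, c = 1.3936 rad; semiperimeter s = 2.5401.
By l'Huilier's theorem, tan(E/4) = √[tan(s/2) tan((s−a)/2) tan((s−b)/2) tan((s−c)/2)], giving spherical excess E = 1.8156 rad.
Area = E·R² = 1.8156 × (6378.14)² ≈ 73859568 km².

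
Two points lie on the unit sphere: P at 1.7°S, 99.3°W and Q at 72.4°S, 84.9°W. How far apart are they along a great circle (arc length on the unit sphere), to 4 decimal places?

1.2440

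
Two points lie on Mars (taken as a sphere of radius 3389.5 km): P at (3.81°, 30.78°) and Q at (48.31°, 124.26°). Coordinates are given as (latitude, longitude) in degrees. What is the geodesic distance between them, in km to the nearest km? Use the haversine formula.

5293 km

With latitudes φ₁ = 3.810°, φ₂ = 48.310° and longitude difference Δλ = 93.480°:
Haversine: a = sin²(Δφ/2) + cos φ₁ cos φ₂ sin²(Δλ/2) = 0.1434 + (0.9978)(0.6651)(0.5304) = 0.49533.
Central angle c = 2·arcsin(√a) = 1.56146 rad.
Distance = R·c = 3389.5 × 1.5615 ≈ 5293 km.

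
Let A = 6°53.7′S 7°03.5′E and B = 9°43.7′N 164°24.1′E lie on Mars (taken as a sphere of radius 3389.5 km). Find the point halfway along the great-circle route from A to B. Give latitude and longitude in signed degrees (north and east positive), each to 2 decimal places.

The central angle between A and B is δ = 2.7473 rad.
With f = 0.5, the slerp weights are sin((1−f)δ)/sin δ = 2.5527 and sin(fδ)/sin δ = 2.5527.
Weighted sum of the unit vectors: (2.5527)·(0.9852,0.1220,-0.1201) + (2.5527)·(-0.9493,0.2650,0.1690) = (0.0917, 0.9879, 0.1249).
Converting back: φ = atan2(z, √(x²+y²)) = 7.17°, λ = atan2(y, x) = 84.70°.

7.17°, 84.70°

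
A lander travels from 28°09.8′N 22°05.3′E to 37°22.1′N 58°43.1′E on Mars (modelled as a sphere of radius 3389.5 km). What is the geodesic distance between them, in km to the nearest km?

Let φ₁ = 0.4915 rad, φ₂ = 0.6522 rad, and Δλ = 0.6393 rad.
cos c = sin φ₁ sin φ₂ + cos φ₁ cos φ₂ cos Δλ = (0.4720)(0.6069) + (0.8816)(0.7948)(0.8025) = 0.84875,
so c = arccos(0.84875) = 0.55719 rad.
Distance = R·c = 3389.5 × 0.5572 ≈ 1889 km.

1889 km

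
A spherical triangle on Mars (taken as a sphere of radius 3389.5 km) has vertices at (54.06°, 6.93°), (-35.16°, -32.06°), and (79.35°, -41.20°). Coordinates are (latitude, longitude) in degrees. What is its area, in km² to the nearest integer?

5996099 km²

Side lengths (central angles): a = 2.0007, b = 0.5195, c = 1.6642 rad; semiperimeter s = 2.0922.
By l'Huilier's theorem, tan(E/4) = √[tan(s/2) tan((s−a)/2) tan((s−b)/2) tan((s−c)/2)], giving spherical excess E = 0.5219 rad.
Area = E·R² = 0.5219 × (3389.5)² ≈ 5996099 km².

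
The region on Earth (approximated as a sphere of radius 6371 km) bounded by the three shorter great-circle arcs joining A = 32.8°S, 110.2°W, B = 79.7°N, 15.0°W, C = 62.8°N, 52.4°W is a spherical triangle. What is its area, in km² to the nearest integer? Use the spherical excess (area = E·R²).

11547025 km²

Side lengths (central angles): a = 0.3481, b = 1.8515, c = 2.1491 rad; semiperimeter s = 2.1744.
By l'Huilier's theorem, tan(E/4) = √[tan(s/2) tan((s−a)/2) tan((s−b)/2) tan((s−c)/2)], giving spherical excess E = 0.2845 rad.
Area = E·R² = 0.2845 × (6371)² ≈ 11547025 km².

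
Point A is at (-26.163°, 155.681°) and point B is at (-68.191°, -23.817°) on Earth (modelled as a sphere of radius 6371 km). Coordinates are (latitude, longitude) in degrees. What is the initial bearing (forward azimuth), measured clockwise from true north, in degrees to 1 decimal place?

Δλ = -179.498° = -3.1328 rad.
y = sin Δλ · cos φ₂ = (-0.0088)(0.3715) = -0.0033
x = cos φ₁ sin φ₂ − sin φ₁ cos φ₂ cos Δλ = (0.8975)(-0.9284) − (-0.4409)(0.3715)(-1.0000) = -0.9971
θ = atan2(y, x) = -179.81°; adding 360° gives 180.2°.

180.2°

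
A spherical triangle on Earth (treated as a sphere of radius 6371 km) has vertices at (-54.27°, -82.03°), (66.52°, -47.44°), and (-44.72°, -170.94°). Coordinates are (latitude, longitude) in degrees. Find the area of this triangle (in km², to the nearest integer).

91959233 km²

Side lengths (central angles): a = 2.5008, b = 0.9532, c = 2.1568 rad; semiperimeter s = 2.8054.
By l'Huilier's theorem, tan(E/4) = √[tan(s/2) tan((s−a)/2) tan((s−b)/2) tan((s−c)/2)], giving spherical excess E = 2.2656 rad.
Area = E·R² = 2.2656 × (6371)² ≈ 91959233 km².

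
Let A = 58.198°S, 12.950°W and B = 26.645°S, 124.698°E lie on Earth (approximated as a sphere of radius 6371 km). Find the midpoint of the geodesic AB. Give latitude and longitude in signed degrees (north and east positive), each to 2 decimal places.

-64.59°, 89.56°

The central angle between A and B is δ = 1.5377 rad.
With f = 0.5, the slerp weights are sin((1−f)δ)/sin δ = 0.6957 and sin(fδ)/sin δ = 0.6957.
Weighted sum of the unit vectors: (0.6957)·(0.5136,-0.1181,-0.8499) + (0.6957)·(-0.5088,0.7349,-0.4485) = (0.0033, 0.4291, -0.9033).
Converting back: φ = atan2(z, √(x²+y²)) = -64.59°, λ = atan2(y, x) = 89.56°.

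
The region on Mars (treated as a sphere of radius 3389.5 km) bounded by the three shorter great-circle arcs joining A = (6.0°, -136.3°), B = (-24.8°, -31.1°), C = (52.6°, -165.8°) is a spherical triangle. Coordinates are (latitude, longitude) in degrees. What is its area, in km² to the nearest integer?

Side lengths (central angles): a = 2.3761, b = 0.9163, c = 1.8552 rad; semiperimeter s = 2.5738.
By l'Huilier's theorem, tan(E/4) = √[tan(s/2) tan((s−a)/2) tan((s−b)/2) tan((s−c)/2)], giving spherical excess E = 1.4285 rad.
Area = E·R² = 1.4285 × (3389.5)² ≈ 16411337 km².

16411337 km²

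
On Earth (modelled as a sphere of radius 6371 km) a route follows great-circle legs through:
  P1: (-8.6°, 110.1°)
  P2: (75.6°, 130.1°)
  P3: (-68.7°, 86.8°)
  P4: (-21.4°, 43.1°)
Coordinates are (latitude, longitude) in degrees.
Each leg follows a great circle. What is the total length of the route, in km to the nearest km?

Leg P1→P2: central angle 1.4845 rad, distance 9457.5 km.
Leg P2→P3: central angle 2.5620 rad, distance 16322.4 km.
Leg P3→P4: central angle 0.9466 rad, distance 6030.6 km.
Total: 9457.5 + 16322.4 + 6030.6 ≈ 31811 km.

31811 km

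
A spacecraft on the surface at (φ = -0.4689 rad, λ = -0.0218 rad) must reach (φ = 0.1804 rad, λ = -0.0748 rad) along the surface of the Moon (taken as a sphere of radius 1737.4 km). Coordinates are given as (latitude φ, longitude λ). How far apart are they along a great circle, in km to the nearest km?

1132 km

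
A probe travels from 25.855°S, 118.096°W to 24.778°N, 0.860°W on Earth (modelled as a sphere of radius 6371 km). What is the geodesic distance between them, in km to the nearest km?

13769 km

Let φ₁ = -0.4513 rad, φ₂ = 0.4325 rad, and Δλ = 2.0462 rad.
Haversine: a = sin²(Δφ/2) + cos φ₁ cos φ₂ sin²(Δλ/2) = 0.1829 + (0.8999)(0.9079)(0.7288) = 0.77835.
Central angle c = 2·arcsin(√a) = 2.16120 rad.
Distance = R·c = 6371 × 2.1612 ≈ 13769 km.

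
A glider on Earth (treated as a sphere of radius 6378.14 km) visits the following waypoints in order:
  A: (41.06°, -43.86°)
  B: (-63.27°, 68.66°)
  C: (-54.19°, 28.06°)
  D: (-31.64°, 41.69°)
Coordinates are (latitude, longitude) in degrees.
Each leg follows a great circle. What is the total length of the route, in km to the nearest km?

20349 km

Leg A→B: central angle 2.3696 rad, distance 15113.9 km.
Leg B→C: central angle 0.3921 rad, distance 2500.7 km.
Leg C→D: central angle 0.4287 rad, distance 2734.2 km.
Total: 15113.9 + 2500.7 + 2734.2 ≈ 20349 km.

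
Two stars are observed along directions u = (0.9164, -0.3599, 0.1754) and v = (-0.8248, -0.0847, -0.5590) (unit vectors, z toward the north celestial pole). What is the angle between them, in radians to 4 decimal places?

2.5382 rad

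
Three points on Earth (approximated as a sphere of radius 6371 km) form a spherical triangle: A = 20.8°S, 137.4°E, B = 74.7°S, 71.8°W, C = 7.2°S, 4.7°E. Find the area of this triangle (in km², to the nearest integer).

Side lengths (central angles): a = 1.3878, b = 2.1950, c = 1.4433 rad; semiperimeter s = 2.5130.
By l'Huilier's theorem, tan(E/4) = √[tan(s/2) tan((s−a)/2) tan((s−b)/2) tan((s−c)/2)], giving spherical excess E = 1.6221 rad.
Area = E·R² = 1.6221 × (6371)² ≈ 65840913 km².

65840913 km²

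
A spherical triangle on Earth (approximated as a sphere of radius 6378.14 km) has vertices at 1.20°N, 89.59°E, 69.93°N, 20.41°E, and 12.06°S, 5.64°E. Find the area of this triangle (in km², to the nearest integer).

Side lengths (central angles): a = 1.4422, b = 1.4720, c = 1.4287 rad; semiperimeter s = 2.1714.
By l'Huilier's theorem, tan(E/4) = √[tan(s/2) tan((s−a)/2) tan((s−b)/2) tan((s−c)/2)], giving spherical excess E = 1.2414 rad.
Area = E·R² = 1.2414 × (6378.14)² ≈ 50499991 km².

50499991 km²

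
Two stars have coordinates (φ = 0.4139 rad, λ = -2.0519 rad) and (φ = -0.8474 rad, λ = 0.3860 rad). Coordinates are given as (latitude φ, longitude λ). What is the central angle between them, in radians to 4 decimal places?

Let φ₁ = 0.4139 rad, φ₂ = -0.8474 rad, and Δλ = 2.4379 rad.
cos c = sin φ₁ sin φ₂ + cos φ₁ cos φ₂ cos Δλ = (0.4022)(-0.7496) + (0.9156)(0.6619)(-0.7625) = -0.76354,
so c = arccos(-0.76354) = 2.43958 rad.
So the angular separation is 2.4396 rad.

2.4396 rad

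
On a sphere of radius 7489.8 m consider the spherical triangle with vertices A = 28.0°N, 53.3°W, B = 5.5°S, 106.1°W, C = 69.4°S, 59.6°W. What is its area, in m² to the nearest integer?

Side lengths (central angles): a = 1.2337, b = 1.7018, c = 1.0629 rad; semiperimeter s = 1.9992.
By l'Huilier's theorem, tan(E/4) = √[tan(s/2) tan((s−a)/2) tan((s−b)/2) tan((s−c)/2)], giving spherical excess E = 0.8579 rad.
Area = E·R² = 0.8579 × (7489.8)² ≈ 48124146 m².

48124146 m²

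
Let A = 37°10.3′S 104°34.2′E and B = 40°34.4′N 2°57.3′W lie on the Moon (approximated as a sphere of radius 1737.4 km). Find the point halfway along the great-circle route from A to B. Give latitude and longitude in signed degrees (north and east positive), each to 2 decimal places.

Central angle δ = 2.1837 rad. Interpolating on the sphere with fraction f = 0.5:
P = [sin((1−f)δ)·A + sin(fδ)·B] / sin δ = 1.0850·A + 1.0850·B in Cartesian coordinates,
giving P = (0.6055, 0.7942, 0.0501), i.e. latitude 2.87°, longitude 52.68°.

2.87°, 52.68°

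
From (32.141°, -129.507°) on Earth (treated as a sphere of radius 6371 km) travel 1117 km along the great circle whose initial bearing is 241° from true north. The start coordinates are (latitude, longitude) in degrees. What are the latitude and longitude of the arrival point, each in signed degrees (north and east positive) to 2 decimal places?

26.89°, -139.36°

Angular distance δ = d/R = 1117/6371 = 0.17533 rad; initial bearing θ = 4.2062 rad.
sin φ₂ = sin φ₁ cos δ + cos φ₁ sin δ cos θ = (0.5320)(0.9847) + (0.8467)(0.1744)(-0.4848) = 0.4522, so φ₂ = 26.89°.
Δλ = atan2(sin θ sin δ cos φ₁, cos δ − sin φ₁ sin φ₂) = atan2(-0.1292, 0.7441) = -9.849°.
λ₂ = -129.507° − 9.849° = -139.36°.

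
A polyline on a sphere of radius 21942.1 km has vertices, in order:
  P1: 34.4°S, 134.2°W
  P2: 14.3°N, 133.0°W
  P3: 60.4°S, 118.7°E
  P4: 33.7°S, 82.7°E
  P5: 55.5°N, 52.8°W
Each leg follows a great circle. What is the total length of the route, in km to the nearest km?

Leg P1→P2: central angle 0.8502 rad, distance 18655.4 km.
Leg P2→P3: central angle 1.9445 rad, distance 42666.1 km.
Leg P3→P4: central angle 0.6183 rad, distance 13565.9 km.
Leg P4→P5: central angle 2.4871 rad, distance 54572.4 km.
Total: 18655.4 + 42666.1 + 13565.9 + 54572.4 ≈ 129460 km.

129460 km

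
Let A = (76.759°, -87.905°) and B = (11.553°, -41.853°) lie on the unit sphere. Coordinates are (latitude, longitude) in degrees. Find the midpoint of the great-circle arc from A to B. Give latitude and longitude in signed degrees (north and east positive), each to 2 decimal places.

45.57°, -50.09°

The central angle between A and B is δ = 1.2125 rad.
With f = 0.5, the slerp weights are sin((1−f)δ)/sin δ = 0.6084 and sin(fδ)/sin δ = 0.6084.
Weighted sum of the unit vectors: (0.6084)·(0.0084,-0.2289,0.9734) + (0.6084)·(0.7298,-0.6537,0.2003) = (0.4491, -0.5370, 0.7141).
Converting back: φ = atan2(z, √(x²+y²)) = 45.57°, λ = atan2(y, x) = -50.09°.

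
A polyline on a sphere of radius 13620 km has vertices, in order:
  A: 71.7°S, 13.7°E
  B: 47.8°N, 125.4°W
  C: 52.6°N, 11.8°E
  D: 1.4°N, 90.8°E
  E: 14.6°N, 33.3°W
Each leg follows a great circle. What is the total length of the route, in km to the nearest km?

Leg A→B: central angle 2.6115 rad, distance 35568.6 km.
Leg B→C: central angle 1.2775 rad, distance 17398.9 km.
Leg C→D: central angle 1.4351 rad, distance 19546.2 km.
Leg D→E: central angle 2.1367 rad, distance 29102.4 km.
Total: 35568.6 + 17398.9 + 19546.2 + 29102.4 ≈ 101616 km.

101616 km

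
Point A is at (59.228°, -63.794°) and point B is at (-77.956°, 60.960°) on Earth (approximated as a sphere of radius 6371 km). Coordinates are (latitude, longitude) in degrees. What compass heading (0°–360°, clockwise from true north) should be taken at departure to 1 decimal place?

Δλ = 124.754° = 2.1774 rad.
y = sin Δλ · cos φ₂ = (0.8216)(0.2087) = 0.1714
x = cos φ₁ sin φ₂ − sin φ₁ cos φ₂ cos Δλ = (0.5116)(-0.9780) − (0.8592)(0.2087)(-0.5701) = -0.3982
θ = atan2(y, x) = 156.70°, so the bearing is 156.7°.

156.7°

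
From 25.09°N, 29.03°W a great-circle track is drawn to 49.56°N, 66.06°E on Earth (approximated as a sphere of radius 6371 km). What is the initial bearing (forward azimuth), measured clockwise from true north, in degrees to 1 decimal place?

Δλ = 95.090° = 1.6596 rad.
y = sin Δλ · cos φ₂ = (0.9961)(0.6487) = 0.6461
x = cos φ₁ sin φ₂ − sin φ₁ cos φ₂ cos Δλ = (0.9056)(0.7611) − (0.4240)(0.6487)(-0.0887) = 0.7137
θ = atan2(y, x) = 42.15°, so the bearing is 42.2°.

42.2°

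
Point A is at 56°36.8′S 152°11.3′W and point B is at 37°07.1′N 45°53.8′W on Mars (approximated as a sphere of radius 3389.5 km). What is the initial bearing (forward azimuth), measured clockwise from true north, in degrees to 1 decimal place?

79.3°

Δλ = 106.292° = 1.8551 rad.
y = sin Δλ · cos φ₂ = (0.9598)(0.7974) = 0.7654
x = cos φ₁ sin φ₂ − sin φ₁ cos φ₂ cos Δλ = (0.5503)(0.6035) − (-0.8350)(0.7974)(-0.2805) = 0.1453
θ = atan2(y, x) = 79.25°, so the bearing is 79.3°.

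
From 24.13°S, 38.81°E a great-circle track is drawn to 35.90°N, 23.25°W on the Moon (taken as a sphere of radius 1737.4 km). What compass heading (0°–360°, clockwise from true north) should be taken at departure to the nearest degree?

With φ₁ = -0.4211, φ₂ = 0.6266, Δλ = -1.0832 rad, the forward-azimuth formula gives
θ = atan2( sin Δλ cos φ₂ , cos φ₁ sin φ₂ − sin φ₁ cos φ₂ cos Δλ ) = atan2(-0.7156, 0.6903) = -46.03°.
Adding 360° brings this into [0°, 360°): 314°.

314°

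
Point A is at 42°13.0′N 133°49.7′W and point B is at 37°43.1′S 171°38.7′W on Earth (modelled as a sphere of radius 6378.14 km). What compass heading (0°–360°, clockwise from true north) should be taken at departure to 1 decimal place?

209.1°

Δλ = -37.817° = -0.6600 rad.
y = sin Δλ · cos φ₂ = (-0.6131)(0.7910) = -0.4850
x = cos φ₁ sin φ₂ − sin φ₁ cos φ₂ cos Δλ = (0.7406)(-0.6118) − (0.6719)(0.7910)(0.7900) = -0.8730
θ = atan2(y, x) = -150.94°; adding 360° gives 209.1°.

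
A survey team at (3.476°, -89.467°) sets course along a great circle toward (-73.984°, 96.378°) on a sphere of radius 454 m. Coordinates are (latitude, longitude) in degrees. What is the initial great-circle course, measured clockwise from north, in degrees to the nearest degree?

With φ₁ = 0.0607, φ₂ = -1.2913, Δλ = -3.0396 rad, the forward-azimuth formula gives
θ = atan2( sin Δλ cos φ₂ , cos φ₁ sin φ₂ − sin φ₁ cos φ₂ cos Δλ ) = atan2(-0.0281, -0.9428) = -178.29°.
Adding 360° brings this into [0°, 360°): 182°.

182°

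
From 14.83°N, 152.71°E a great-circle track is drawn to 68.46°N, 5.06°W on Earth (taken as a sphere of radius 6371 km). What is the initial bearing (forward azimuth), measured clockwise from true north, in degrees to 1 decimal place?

352.0°

With φ₁ = 0.2588, φ₂ = 1.1949, Δλ = -2.7536 rad, the forward-azimuth formula gives
θ = atan2( sin Δλ cos φ₂ , cos φ₁ sin φ₂ − sin φ₁ cos φ₂ cos Δλ ) = atan2(-0.1389, 0.9862) = -8.02°.
Adding 360° brings this into [0°, 360°): 352.0°.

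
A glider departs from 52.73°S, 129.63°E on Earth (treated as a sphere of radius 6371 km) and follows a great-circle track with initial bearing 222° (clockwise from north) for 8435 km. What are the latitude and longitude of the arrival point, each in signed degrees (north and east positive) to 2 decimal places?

Angular distance δ = d/R = 8435/6371 = 1.32397 rad; initial bearing θ = 3.8746 rad.
sin φ₂ = sin φ₁ cos δ + cos φ₁ sin δ cos θ = (-0.7958)(0.2443) + (0.6056)(0.9697)(-0.7431) = -0.6308, so φ₂ = -39.11°.
Δλ = atan2(sin θ sin δ cos φ₁, cos δ − sin φ₁ sin φ₂) = atan2(-0.3929, -0.2577) = -123.256°.
λ₂ = 129.630° − 123.256° = 6.37°.

-39.11°, 6.37°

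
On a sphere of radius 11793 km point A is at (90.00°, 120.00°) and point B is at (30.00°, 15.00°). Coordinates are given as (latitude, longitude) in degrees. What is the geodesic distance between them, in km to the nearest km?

12350 km

With latitudes φ₁ = 90.000°, φ₂ = 30.000° and longitude difference Δλ = -105.000°:
cos c = sin φ₁ sin φ₂ + cos φ₁ cos φ₂ cos Δλ = (1.0000)(0.5000) + (0.0000)(0.8660)(-0.2588) = 0.50000,
so c = arccos(0.50000) = 1.04720 rad.
Distance = R·c = 11793 × 1.0472 ≈ 12350 km.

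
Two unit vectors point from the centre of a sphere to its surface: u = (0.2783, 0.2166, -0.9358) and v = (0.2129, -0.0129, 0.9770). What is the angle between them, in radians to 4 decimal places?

u·v = -0.8578; |u| = 1.0000, |v| = 1.0000.
cos θ = (u·v)/(|u||v|) = -0.8578, so θ = 2.6017 rad.

2.6017 rad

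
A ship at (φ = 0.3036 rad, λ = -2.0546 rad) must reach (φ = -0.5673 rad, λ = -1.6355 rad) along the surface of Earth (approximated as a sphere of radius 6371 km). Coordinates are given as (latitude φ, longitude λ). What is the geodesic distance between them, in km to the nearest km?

With latitudes φ₁ = 17.395°, φ₂ = -32.504° and longitude difference Δλ = 24.013°:
cos c = sin φ₁ sin φ₂ + cos φ₁ cos φ₂ cos Δλ = (0.2990)(-0.5374) + (0.9543)(0.8434)(0.9135) = 0.57449,
so c = arccos(0.57449) = 0.95882 rad.
Distance = R·c = 6371 × 0.9588 ≈ 6109 km.

6109 km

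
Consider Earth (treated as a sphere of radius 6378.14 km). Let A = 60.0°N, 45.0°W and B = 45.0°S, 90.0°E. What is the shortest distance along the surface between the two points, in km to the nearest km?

With latitudes φ₁ = 60.000°, φ₂ = -45.000° and longitude difference Δλ = 135.000°:
cos c = sin φ₁ sin φ₂ + cos φ₁ cos φ₂ cos Δλ = (0.8660)(-0.7071) + (0.5000)(0.7071)(-0.7071) = -0.86237,
so c = arccos(-0.86237) = 2.61073 rad.
Distance = R·c = 6378.14 × 2.6107 ≈ 16652 km.

16652 km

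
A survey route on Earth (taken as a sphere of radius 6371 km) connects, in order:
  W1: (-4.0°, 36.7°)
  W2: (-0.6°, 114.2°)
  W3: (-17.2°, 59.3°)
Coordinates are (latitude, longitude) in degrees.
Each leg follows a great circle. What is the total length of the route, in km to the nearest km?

Leg W1→W2: central angle 1.3524 rad, distance 8616.4 km.
Leg W2→W3: central angle 0.9856 rad, distance 6279.3 km.
Total: 8616.4 + 6279.3 ≈ 14896 km.

14896 km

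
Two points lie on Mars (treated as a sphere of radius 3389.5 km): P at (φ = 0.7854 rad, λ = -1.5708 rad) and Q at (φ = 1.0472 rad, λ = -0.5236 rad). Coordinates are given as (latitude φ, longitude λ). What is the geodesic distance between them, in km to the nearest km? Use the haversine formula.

In radians: φ₁ = 0.7854, φ₂ = 1.0472, Δλ = 60.000° = 1.0472 rad.
Haversine: a = sin²(Δφ/2) + cos φ₁ cos φ₂ sin²(Δλ/2) = 0.0170 + (0.7071)(0.5000)(0.2500) = 0.10543.
Central angle c = 2·arcsin(√a) = 0.66137 rad.
Distance = R·c = 3389.5 × 0.6614 ≈ 2242 km.

2242 km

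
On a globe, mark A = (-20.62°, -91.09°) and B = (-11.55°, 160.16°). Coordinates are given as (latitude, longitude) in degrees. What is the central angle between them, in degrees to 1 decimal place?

103.0°

With latitudes φ₁ = -20.620°, φ₂ = -11.550° and longitude difference Δλ = -108.750°:
Haversine: a = sin²(Δφ/2) + cos φ₁ cos φ₂ sin²(Δλ/2) = 0.0063 + (0.9359)(0.9798)(0.6607) = 0.61212.
Central angle c = 2·arcsin(√a) = 1.79696 rad.
So the angular separation is 103.0°.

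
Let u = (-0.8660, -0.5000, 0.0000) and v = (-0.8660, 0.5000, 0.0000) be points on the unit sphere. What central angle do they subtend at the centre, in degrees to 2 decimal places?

u·v = 0.5000; |u| = 1.0000, |v| = 1.0000.
cos θ = (u·v)/(|u||v|) = 0.5000, so θ = 60.00°.

60.00°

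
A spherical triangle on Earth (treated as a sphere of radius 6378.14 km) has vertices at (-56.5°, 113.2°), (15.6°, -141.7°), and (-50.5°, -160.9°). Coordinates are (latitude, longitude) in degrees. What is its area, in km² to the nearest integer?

Side lengths (central angles): a = 1.1906, b = 0.8385, c = 1.9420 rad; semiperimeter s = 1.9856.
By l'Huilier's theorem, tan(E/4) = √[tan(s/2) tan((s−a)/2) tan((s−b)/2) tan((s−c)/2)], giving spherical excess E = 0.3797 rad.
Area = E·R² = 0.3797 × (6378.14)² ≈ 15444544 km².

15444544 km²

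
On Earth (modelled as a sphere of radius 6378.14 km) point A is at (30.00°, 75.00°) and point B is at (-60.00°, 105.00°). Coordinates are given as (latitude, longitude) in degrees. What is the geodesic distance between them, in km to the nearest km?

10389 km

With latitudes φ₁ = 30.000°, φ₂ = -60.000° and longitude difference Δλ = 30.000°:
cos c = sin φ₁ sin φ₂ + cos φ₁ cos φ₂ cos Δλ = (0.5000)(-0.8660) + (0.8660)(0.5000)(0.8660) = -0.05801,
so c = arccos(-0.05801) = 1.62884 rad.
Distance = R·c = 6378.14 × 1.6288 ≈ 10389 km.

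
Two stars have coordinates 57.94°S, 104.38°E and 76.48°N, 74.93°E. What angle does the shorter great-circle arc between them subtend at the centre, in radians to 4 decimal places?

In radians: φ₁ = -1.0112, φ₂ = 1.3348, Δλ = -29.450° = -0.5140 rad.
Haversine: a = sin²(Δφ/2) + cos φ₁ cos φ₂ sin²(Δλ/2) = 0.8500 + (0.5308)(0.2338)(0.0646) = 0.85797.
Central angle c = 2·arcsin(√a) = 2.36878 rad.
So the angular separation is 2.3688 rad.

2.3688 rad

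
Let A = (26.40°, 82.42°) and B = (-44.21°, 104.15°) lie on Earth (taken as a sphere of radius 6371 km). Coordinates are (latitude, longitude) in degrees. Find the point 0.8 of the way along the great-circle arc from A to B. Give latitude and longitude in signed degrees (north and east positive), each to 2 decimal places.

-30.28°, 98.32°

The central angle between A and B is δ = 1.2804 rad.
With f = 0.8, the slerp weights are sin((1−f)δ)/sin δ = 0.2644 and sin(fδ)/sin δ = 0.8917.
Weighted sum of the unit vectors: (0.2644)·(0.1182,0.8879,0.4446) + (0.8917)·(-0.1752,0.6950,-0.6973) = (-0.1250, 0.8545, -0.5042).
Converting back: φ = atan2(z, √(x²+y²)) = -30.28°, λ = atan2(y, x) = 98.32°.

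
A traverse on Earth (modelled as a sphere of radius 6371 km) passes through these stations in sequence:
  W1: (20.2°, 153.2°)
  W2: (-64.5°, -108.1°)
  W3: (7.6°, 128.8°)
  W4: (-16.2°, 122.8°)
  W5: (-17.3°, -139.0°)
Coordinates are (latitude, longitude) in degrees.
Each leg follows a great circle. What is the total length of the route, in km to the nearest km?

Leg W1→W2: central angle 1.9528 rad, distance 12441.3 km.
Leg W2→W3: central angle 1.9309 rad, distance 12302.0 km.
Leg W3→W4: central angle 0.4281 rad, distance 2727.6 km.
Leg W4→W5: central angle 1.6186 rad, distance 10312.2 km.
Total: 12441.3 + 12302.0 + 2727.6 + 10312.2 ≈ 37783 km.

37783 km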